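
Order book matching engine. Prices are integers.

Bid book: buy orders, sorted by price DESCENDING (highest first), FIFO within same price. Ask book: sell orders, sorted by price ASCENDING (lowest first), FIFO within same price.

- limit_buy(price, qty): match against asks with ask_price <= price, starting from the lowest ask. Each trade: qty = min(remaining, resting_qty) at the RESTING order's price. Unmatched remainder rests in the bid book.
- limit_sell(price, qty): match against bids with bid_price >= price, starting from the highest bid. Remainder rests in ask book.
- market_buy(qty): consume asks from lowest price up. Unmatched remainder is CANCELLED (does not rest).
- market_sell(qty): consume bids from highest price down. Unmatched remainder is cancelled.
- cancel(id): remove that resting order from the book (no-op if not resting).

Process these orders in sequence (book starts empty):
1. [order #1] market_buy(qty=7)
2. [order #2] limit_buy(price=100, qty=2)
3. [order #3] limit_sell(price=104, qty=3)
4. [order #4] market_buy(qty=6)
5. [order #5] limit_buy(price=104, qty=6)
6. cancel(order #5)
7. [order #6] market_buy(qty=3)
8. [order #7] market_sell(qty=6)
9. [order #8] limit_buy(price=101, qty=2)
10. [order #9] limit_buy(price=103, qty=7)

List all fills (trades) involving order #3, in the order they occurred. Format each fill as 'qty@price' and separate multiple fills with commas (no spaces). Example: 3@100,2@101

After op 1 [order #1] market_buy(qty=7): fills=none; bids=[-] asks=[-]
After op 2 [order #2] limit_buy(price=100, qty=2): fills=none; bids=[#2:2@100] asks=[-]
After op 3 [order #3] limit_sell(price=104, qty=3): fills=none; bids=[#2:2@100] asks=[#3:3@104]
After op 4 [order #4] market_buy(qty=6): fills=#4x#3:3@104; bids=[#2:2@100] asks=[-]
After op 5 [order #5] limit_buy(price=104, qty=6): fills=none; bids=[#5:6@104 #2:2@100] asks=[-]
After op 6 cancel(order #5): fills=none; bids=[#2:2@100] asks=[-]
After op 7 [order #6] market_buy(qty=3): fills=none; bids=[#2:2@100] asks=[-]
After op 8 [order #7] market_sell(qty=6): fills=#2x#7:2@100; bids=[-] asks=[-]
After op 9 [order #8] limit_buy(price=101, qty=2): fills=none; bids=[#8:2@101] asks=[-]
After op 10 [order #9] limit_buy(price=103, qty=7): fills=none; bids=[#9:7@103 #8:2@101] asks=[-]

Answer: 3@104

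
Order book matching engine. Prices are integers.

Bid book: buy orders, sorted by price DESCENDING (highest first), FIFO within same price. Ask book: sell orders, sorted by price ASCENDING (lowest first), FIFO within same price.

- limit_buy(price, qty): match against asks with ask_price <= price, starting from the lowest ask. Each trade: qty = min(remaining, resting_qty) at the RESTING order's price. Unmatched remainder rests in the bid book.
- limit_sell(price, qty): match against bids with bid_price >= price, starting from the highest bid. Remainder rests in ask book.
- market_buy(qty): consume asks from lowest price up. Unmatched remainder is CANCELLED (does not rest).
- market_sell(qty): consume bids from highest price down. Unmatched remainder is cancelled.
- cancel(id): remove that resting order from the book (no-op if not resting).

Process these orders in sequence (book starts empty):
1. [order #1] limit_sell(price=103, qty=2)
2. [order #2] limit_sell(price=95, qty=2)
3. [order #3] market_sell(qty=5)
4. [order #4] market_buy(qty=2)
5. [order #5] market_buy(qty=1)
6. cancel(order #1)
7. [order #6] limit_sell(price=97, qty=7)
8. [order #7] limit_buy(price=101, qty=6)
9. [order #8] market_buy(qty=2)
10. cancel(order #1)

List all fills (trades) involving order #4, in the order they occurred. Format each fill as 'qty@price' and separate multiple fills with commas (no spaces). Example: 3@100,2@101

After op 1 [order #1] limit_sell(price=103, qty=2): fills=none; bids=[-] asks=[#1:2@103]
After op 2 [order #2] limit_sell(price=95, qty=2): fills=none; bids=[-] asks=[#2:2@95 #1:2@103]
After op 3 [order #3] market_sell(qty=5): fills=none; bids=[-] asks=[#2:2@95 #1:2@103]
After op 4 [order #4] market_buy(qty=2): fills=#4x#2:2@95; bids=[-] asks=[#1:2@103]
After op 5 [order #5] market_buy(qty=1): fills=#5x#1:1@103; bids=[-] asks=[#1:1@103]
After op 6 cancel(order #1): fills=none; bids=[-] asks=[-]
After op 7 [order #6] limit_sell(price=97, qty=7): fills=none; bids=[-] asks=[#6:7@97]
After op 8 [order #7] limit_buy(price=101, qty=6): fills=#7x#6:6@97; bids=[-] asks=[#6:1@97]
After op 9 [order #8] market_buy(qty=2): fills=#8x#6:1@97; bids=[-] asks=[-]
After op 10 cancel(order #1): fills=none; bids=[-] asks=[-]

Answer: 2@95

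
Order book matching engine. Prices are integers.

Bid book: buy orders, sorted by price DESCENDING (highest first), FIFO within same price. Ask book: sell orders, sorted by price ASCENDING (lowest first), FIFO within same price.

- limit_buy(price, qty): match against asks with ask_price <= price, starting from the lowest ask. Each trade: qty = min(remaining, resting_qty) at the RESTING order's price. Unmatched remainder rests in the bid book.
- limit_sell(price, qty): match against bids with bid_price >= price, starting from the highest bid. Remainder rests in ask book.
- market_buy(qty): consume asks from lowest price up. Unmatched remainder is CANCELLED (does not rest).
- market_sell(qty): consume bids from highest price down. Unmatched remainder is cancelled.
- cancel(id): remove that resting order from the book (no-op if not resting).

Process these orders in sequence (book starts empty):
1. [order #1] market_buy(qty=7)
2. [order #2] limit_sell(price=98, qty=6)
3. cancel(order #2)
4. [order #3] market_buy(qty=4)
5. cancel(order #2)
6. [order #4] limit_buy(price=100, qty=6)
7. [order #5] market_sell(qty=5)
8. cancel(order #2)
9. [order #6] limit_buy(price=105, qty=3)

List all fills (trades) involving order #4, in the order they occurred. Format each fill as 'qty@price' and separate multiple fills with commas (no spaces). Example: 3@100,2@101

Answer: 5@100

Derivation:
After op 1 [order #1] market_buy(qty=7): fills=none; bids=[-] asks=[-]
After op 2 [order #2] limit_sell(price=98, qty=6): fills=none; bids=[-] asks=[#2:6@98]
After op 3 cancel(order #2): fills=none; bids=[-] asks=[-]
After op 4 [order #3] market_buy(qty=4): fills=none; bids=[-] asks=[-]
After op 5 cancel(order #2): fills=none; bids=[-] asks=[-]
After op 6 [order #4] limit_buy(price=100, qty=6): fills=none; bids=[#4:6@100] asks=[-]
After op 7 [order #5] market_sell(qty=5): fills=#4x#5:5@100; bids=[#4:1@100] asks=[-]
After op 8 cancel(order #2): fills=none; bids=[#4:1@100] asks=[-]
After op 9 [order #6] limit_buy(price=105, qty=3): fills=none; bids=[#6:3@105 #4:1@100] asks=[-]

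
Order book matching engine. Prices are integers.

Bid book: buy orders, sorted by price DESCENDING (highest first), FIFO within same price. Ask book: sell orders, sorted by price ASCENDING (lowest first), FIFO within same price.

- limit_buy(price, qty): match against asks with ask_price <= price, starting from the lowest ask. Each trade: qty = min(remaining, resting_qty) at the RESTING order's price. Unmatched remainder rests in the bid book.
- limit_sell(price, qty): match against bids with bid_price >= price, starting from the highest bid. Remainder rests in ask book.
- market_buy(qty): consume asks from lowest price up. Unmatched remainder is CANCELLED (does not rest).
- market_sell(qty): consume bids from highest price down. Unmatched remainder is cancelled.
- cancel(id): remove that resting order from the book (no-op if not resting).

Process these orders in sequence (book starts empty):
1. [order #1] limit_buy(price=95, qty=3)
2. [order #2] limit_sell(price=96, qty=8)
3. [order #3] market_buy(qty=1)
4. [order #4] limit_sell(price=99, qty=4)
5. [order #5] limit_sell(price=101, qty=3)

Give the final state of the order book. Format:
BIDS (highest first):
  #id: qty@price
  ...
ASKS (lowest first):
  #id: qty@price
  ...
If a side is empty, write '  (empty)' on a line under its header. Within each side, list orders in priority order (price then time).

After op 1 [order #1] limit_buy(price=95, qty=3): fills=none; bids=[#1:3@95] asks=[-]
After op 2 [order #2] limit_sell(price=96, qty=8): fills=none; bids=[#1:3@95] asks=[#2:8@96]
After op 3 [order #3] market_buy(qty=1): fills=#3x#2:1@96; bids=[#1:3@95] asks=[#2:7@96]
After op 4 [order #4] limit_sell(price=99, qty=4): fills=none; bids=[#1:3@95] asks=[#2:7@96 #4:4@99]
After op 5 [order #5] limit_sell(price=101, qty=3): fills=none; bids=[#1:3@95] asks=[#2:7@96 #4:4@99 #5:3@101]

Answer: BIDS (highest first):
  #1: 3@95
ASKS (lowest first):
  #2: 7@96
  #4: 4@99
  #5: 3@101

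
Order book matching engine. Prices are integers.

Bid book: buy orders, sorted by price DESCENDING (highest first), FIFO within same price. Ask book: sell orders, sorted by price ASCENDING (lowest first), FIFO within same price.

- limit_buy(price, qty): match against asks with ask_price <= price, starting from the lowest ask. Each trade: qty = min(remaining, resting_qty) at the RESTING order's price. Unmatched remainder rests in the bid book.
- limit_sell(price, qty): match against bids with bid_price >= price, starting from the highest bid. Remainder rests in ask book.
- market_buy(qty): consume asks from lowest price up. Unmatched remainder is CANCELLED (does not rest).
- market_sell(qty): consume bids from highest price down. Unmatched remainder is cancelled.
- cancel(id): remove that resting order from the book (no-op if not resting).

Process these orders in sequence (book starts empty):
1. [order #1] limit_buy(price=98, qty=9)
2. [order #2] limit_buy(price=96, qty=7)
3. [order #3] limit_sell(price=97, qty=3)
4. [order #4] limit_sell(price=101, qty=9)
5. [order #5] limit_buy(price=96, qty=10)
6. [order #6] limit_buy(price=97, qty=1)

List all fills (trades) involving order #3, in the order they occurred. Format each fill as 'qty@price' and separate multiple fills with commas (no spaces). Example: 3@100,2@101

Answer: 3@98

Derivation:
After op 1 [order #1] limit_buy(price=98, qty=9): fills=none; bids=[#1:9@98] asks=[-]
After op 2 [order #2] limit_buy(price=96, qty=7): fills=none; bids=[#1:9@98 #2:7@96] asks=[-]
After op 3 [order #3] limit_sell(price=97, qty=3): fills=#1x#3:3@98; bids=[#1:6@98 #2:7@96] asks=[-]
After op 4 [order #4] limit_sell(price=101, qty=9): fills=none; bids=[#1:6@98 #2:7@96] asks=[#4:9@101]
After op 5 [order #5] limit_buy(price=96, qty=10): fills=none; bids=[#1:6@98 #2:7@96 #5:10@96] asks=[#4:9@101]
After op 6 [order #6] limit_buy(price=97, qty=1): fills=none; bids=[#1:6@98 #6:1@97 #2:7@96 #5:10@96] asks=[#4:9@101]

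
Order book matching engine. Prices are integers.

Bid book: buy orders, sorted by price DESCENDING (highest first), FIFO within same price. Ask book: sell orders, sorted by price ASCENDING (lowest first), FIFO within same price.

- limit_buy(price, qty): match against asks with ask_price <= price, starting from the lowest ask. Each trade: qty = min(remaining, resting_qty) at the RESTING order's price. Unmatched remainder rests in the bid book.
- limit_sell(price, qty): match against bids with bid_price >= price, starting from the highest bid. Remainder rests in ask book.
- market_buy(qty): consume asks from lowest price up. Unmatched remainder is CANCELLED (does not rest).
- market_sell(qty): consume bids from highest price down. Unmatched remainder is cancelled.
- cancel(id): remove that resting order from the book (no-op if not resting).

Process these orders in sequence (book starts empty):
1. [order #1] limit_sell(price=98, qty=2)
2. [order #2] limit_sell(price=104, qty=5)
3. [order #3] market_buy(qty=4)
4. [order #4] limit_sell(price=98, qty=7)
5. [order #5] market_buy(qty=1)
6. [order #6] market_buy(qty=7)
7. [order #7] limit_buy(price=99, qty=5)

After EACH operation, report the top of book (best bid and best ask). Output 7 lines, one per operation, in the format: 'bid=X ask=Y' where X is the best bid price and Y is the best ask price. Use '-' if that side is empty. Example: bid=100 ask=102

Answer: bid=- ask=98
bid=- ask=98
bid=- ask=104
bid=- ask=98
bid=- ask=98
bid=- ask=104
bid=99 ask=104

Derivation:
After op 1 [order #1] limit_sell(price=98, qty=2): fills=none; bids=[-] asks=[#1:2@98]
After op 2 [order #2] limit_sell(price=104, qty=5): fills=none; bids=[-] asks=[#1:2@98 #2:5@104]
After op 3 [order #3] market_buy(qty=4): fills=#3x#1:2@98 #3x#2:2@104; bids=[-] asks=[#2:3@104]
After op 4 [order #4] limit_sell(price=98, qty=7): fills=none; bids=[-] asks=[#4:7@98 #2:3@104]
After op 5 [order #5] market_buy(qty=1): fills=#5x#4:1@98; bids=[-] asks=[#4:6@98 #2:3@104]
After op 6 [order #6] market_buy(qty=7): fills=#6x#4:6@98 #6x#2:1@104; bids=[-] asks=[#2:2@104]
After op 7 [order #7] limit_buy(price=99, qty=5): fills=none; bids=[#7:5@99] asks=[#2:2@104]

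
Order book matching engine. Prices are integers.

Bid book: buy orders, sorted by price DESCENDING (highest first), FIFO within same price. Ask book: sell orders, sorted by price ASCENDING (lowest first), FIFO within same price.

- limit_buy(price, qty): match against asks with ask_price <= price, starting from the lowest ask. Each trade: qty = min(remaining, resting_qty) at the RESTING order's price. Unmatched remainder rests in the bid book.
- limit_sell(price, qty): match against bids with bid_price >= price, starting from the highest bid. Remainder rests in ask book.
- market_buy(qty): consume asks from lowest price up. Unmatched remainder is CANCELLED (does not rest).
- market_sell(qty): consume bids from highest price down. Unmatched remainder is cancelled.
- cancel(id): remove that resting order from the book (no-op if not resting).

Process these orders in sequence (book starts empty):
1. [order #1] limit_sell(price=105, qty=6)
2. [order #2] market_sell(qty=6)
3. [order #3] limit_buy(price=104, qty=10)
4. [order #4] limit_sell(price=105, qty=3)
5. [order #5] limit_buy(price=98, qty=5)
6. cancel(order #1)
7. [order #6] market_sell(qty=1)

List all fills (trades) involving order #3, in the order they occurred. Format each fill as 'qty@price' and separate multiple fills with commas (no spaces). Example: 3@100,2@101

After op 1 [order #1] limit_sell(price=105, qty=6): fills=none; bids=[-] asks=[#1:6@105]
After op 2 [order #2] market_sell(qty=6): fills=none; bids=[-] asks=[#1:6@105]
After op 3 [order #3] limit_buy(price=104, qty=10): fills=none; bids=[#3:10@104] asks=[#1:6@105]
After op 4 [order #4] limit_sell(price=105, qty=3): fills=none; bids=[#3:10@104] asks=[#1:6@105 #4:3@105]
After op 5 [order #5] limit_buy(price=98, qty=5): fills=none; bids=[#3:10@104 #5:5@98] asks=[#1:6@105 #4:3@105]
After op 6 cancel(order #1): fills=none; bids=[#3:10@104 #5:5@98] asks=[#4:3@105]
After op 7 [order #6] market_sell(qty=1): fills=#3x#6:1@104; bids=[#3:9@104 #5:5@98] asks=[#4:3@105]

Answer: 1@104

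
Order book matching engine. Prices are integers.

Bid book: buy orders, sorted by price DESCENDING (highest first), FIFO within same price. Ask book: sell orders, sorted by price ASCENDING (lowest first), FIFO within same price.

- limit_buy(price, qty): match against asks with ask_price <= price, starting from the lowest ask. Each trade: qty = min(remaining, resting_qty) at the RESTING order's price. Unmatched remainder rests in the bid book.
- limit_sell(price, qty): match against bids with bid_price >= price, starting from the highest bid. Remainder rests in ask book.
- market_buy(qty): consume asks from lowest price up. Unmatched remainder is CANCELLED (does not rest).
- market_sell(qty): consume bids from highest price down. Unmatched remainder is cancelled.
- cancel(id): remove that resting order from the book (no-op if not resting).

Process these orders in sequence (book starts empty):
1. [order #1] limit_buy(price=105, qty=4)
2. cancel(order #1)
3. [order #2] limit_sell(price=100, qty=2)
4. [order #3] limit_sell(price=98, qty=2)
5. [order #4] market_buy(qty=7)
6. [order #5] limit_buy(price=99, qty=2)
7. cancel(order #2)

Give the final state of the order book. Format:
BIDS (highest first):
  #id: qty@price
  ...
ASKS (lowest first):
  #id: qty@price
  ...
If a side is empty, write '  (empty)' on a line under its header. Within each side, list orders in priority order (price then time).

Answer: BIDS (highest first):
  #5: 2@99
ASKS (lowest first):
  (empty)

Derivation:
After op 1 [order #1] limit_buy(price=105, qty=4): fills=none; bids=[#1:4@105] asks=[-]
After op 2 cancel(order #1): fills=none; bids=[-] asks=[-]
After op 3 [order #2] limit_sell(price=100, qty=2): fills=none; bids=[-] asks=[#2:2@100]
After op 4 [order #3] limit_sell(price=98, qty=2): fills=none; bids=[-] asks=[#3:2@98 #2:2@100]
After op 5 [order #4] market_buy(qty=7): fills=#4x#3:2@98 #4x#2:2@100; bids=[-] asks=[-]
After op 6 [order #5] limit_buy(price=99, qty=2): fills=none; bids=[#5:2@99] asks=[-]
After op 7 cancel(order #2): fills=none; bids=[#5:2@99] asks=[-]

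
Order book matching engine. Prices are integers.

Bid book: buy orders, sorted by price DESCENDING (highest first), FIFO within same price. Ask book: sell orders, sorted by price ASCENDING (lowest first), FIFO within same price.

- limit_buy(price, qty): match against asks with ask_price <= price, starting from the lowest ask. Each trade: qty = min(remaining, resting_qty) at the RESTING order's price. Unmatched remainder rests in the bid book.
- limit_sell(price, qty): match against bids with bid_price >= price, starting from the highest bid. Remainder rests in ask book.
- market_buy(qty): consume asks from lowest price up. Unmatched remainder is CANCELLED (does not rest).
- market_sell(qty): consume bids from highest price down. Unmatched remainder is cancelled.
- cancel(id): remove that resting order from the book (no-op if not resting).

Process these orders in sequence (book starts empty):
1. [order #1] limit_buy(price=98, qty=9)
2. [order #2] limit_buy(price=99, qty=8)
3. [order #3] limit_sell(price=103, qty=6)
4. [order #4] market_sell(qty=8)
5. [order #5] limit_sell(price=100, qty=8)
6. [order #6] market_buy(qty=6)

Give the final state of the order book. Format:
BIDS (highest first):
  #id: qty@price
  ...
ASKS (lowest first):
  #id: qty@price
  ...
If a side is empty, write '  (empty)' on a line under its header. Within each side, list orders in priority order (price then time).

After op 1 [order #1] limit_buy(price=98, qty=9): fills=none; bids=[#1:9@98] asks=[-]
After op 2 [order #2] limit_buy(price=99, qty=8): fills=none; bids=[#2:8@99 #1:9@98] asks=[-]
After op 3 [order #3] limit_sell(price=103, qty=6): fills=none; bids=[#2:8@99 #1:9@98] asks=[#3:6@103]
After op 4 [order #4] market_sell(qty=8): fills=#2x#4:8@99; bids=[#1:9@98] asks=[#3:6@103]
After op 5 [order #5] limit_sell(price=100, qty=8): fills=none; bids=[#1:9@98] asks=[#5:8@100 #3:6@103]
After op 6 [order #6] market_buy(qty=6): fills=#6x#5:6@100; bids=[#1:9@98] asks=[#5:2@100 #3:6@103]

Answer: BIDS (highest first):
  #1: 9@98
ASKS (lowest first):
  #5: 2@100
  #3: 6@103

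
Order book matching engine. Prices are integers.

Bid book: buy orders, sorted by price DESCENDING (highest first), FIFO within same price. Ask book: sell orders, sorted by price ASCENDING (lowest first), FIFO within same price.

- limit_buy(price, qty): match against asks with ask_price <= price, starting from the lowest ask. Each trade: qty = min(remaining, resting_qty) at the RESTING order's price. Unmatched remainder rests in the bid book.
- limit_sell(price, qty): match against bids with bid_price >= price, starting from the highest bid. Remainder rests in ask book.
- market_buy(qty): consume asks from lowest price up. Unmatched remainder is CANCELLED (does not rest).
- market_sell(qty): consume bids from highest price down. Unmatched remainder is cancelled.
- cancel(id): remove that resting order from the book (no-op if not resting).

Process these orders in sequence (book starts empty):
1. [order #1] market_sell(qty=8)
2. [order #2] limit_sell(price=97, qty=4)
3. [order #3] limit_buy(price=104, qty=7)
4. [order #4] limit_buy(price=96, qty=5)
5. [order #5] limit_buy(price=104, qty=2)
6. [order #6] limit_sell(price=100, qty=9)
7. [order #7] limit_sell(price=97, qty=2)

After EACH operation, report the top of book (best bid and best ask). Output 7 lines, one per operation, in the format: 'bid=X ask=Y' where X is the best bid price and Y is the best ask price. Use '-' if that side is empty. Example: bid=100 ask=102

Answer: bid=- ask=-
bid=- ask=97
bid=104 ask=-
bid=104 ask=-
bid=104 ask=-
bid=96 ask=100
bid=96 ask=97

Derivation:
After op 1 [order #1] market_sell(qty=8): fills=none; bids=[-] asks=[-]
After op 2 [order #2] limit_sell(price=97, qty=4): fills=none; bids=[-] asks=[#2:4@97]
After op 3 [order #3] limit_buy(price=104, qty=7): fills=#3x#2:4@97; bids=[#3:3@104] asks=[-]
After op 4 [order #4] limit_buy(price=96, qty=5): fills=none; bids=[#3:3@104 #4:5@96] asks=[-]
After op 5 [order #5] limit_buy(price=104, qty=2): fills=none; bids=[#3:3@104 #5:2@104 #4:5@96] asks=[-]
After op 6 [order #6] limit_sell(price=100, qty=9): fills=#3x#6:3@104 #5x#6:2@104; bids=[#4:5@96] asks=[#6:4@100]
After op 7 [order #7] limit_sell(price=97, qty=2): fills=none; bids=[#4:5@96] asks=[#7:2@97 #6:4@100]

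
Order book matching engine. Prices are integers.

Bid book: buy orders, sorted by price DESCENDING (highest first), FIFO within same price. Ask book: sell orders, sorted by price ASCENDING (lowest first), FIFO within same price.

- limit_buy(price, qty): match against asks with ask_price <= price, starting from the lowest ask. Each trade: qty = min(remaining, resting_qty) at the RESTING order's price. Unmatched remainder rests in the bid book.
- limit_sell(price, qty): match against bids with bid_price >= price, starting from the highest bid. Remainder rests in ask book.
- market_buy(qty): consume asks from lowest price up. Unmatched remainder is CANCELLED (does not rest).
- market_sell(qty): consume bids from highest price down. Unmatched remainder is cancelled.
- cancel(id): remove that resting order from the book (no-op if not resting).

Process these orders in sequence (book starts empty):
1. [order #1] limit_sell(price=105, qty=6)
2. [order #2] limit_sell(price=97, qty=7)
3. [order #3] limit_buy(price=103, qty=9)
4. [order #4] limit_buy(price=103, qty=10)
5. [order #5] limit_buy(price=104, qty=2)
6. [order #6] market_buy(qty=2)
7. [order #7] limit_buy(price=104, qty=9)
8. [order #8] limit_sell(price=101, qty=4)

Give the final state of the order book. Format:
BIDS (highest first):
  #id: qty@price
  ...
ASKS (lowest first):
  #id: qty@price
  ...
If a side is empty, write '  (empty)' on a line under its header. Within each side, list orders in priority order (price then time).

After op 1 [order #1] limit_sell(price=105, qty=6): fills=none; bids=[-] asks=[#1:6@105]
After op 2 [order #2] limit_sell(price=97, qty=7): fills=none; bids=[-] asks=[#2:7@97 #1:6@105]
After op 3 [order #3] limit_buy(price=103, qty=9): fills=#3x#2:7@97; bids=[#3:2@103] asks=[#1:6@105]
After op 4 [order #4] limit_buy(price=103, qty=10): fills=none; bids=[#3:2@103 #4:10@103] asks=[#1:6@105]
After op 5 [order #5] limit_buy(price=104, qty=2): fills=none; bids=[#5:2@104 #3:2@103 #4:10@103] asks=[#1:6@105]
After op 6 [order #6] market_buy(qty=2): fills=#6x#1:2@105; bids=[#5:2@104 #3:2@103 #4:10@103] asks=[#1:4@105]
After op 7 [order #7] limit_buy(price=104, qty=9): fills=none; bids=[#5:2@104 #7:9@104 #3:2@103 #4:10@103] asks=[#1:4@105]
After op 8 [order #8] limit_sell(price=101, qty=4): fills=#5x#8:2@104 #7x#8:2@104; bids=[#7:7@104 #3:2@103 #4:10@103] asks=[#1:4@105]

Answer: BIDS (highest first):
  #7: 7@104
  #3: 2@103
  #4: 10@103
ASKS (lowest first):
  #1: 4@105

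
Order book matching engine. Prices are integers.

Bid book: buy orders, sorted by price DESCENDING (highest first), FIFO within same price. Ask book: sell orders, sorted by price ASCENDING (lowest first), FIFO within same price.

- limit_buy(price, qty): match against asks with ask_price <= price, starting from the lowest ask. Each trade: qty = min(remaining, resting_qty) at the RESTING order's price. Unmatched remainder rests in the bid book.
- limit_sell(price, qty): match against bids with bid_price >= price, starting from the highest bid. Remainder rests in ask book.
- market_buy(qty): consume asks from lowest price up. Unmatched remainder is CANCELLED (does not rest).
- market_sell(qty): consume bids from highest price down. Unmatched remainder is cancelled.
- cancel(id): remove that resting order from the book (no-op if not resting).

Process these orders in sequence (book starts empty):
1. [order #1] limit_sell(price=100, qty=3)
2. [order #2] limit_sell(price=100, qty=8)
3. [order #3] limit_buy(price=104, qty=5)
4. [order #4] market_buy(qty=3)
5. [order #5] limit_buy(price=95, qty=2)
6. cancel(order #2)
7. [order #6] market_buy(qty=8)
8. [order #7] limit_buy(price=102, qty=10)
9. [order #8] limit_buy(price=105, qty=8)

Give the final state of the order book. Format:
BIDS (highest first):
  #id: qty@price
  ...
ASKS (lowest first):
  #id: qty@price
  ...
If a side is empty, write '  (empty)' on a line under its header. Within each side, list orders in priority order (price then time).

After op 1 [order #1] limit_sell(price=100, qty=3): fills=none; bids=[-] asks=[#1:3@100]
After op 2 [order #2] limit_sell(price=100, qty=8): fills=none; bids=[-] asks=[#1:3@100 #2:8@100]
After op 3 [order #3] limit_buy(price=104, qty=5): fills=#3x#1:3@100 #3x#2:2@100; bids=[-] asks=[#2:6@100]
After op 4 [order #4] market_buy(qty=3): fills=#4x#2:3@100; bids=[-] asks=[#2:3@100]
After op 5 [order #5] limit_buy(price=95, qty=2): fills=none; bids=[#5:2@95] asks=[#2:3@100]
After op 6 cancel(order #2): fills=none; bids=[#5:2@95] asks=[-]
After op 7 [order #6] market_buy(qty=8): fills=none; bids=[#5:2@95] asks=[-]
After op 8 [order #7] limit_buy(price=102, qty=10): fills=none; bids=[#7:10@102 #5:2@95] asks=[-]
After op 9 [order #8] limit_buy(price=105, qty=8): fills=none; bids=[#8:8@105 #7:10@102 #5:2@95] asks=[-]

Answer: BIDS (highest first):
  #8: 8@105
  #7: 10@102
  #5: 2@95
ASKS (lowest first):
  (empty)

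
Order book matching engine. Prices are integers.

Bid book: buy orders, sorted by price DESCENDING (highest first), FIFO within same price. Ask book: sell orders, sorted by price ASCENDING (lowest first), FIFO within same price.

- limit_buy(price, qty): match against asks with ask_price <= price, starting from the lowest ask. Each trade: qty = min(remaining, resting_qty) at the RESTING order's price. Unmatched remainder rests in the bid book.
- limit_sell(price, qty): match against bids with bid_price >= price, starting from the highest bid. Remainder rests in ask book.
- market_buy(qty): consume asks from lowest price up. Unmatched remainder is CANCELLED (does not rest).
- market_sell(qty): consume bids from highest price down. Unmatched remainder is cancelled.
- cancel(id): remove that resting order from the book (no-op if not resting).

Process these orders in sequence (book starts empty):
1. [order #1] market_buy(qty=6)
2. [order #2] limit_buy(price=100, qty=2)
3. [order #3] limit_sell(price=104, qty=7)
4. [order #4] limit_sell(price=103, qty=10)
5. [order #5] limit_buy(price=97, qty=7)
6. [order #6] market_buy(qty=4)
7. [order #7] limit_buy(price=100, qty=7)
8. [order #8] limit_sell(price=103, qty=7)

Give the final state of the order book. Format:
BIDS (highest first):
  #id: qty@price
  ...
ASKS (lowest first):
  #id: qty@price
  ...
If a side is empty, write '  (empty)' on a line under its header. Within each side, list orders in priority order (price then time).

Answer: BIDS (highest first):
  #2: 2@100
  #7: 7@100
  #5: 7@97
ASKS (lowest first):
  #4: 6@103
  #8: 7@103
  #3: 7@104

Derivation:
After op 1 [order #1] market_buy(qty=6): fills=none; bids=[-] asks=[-]
After op 2 [order #2] limit_buy(price=100, qty=2): fills=none; bids=[#2:2@100] asks=[-]
After op 3 [order #3] limit_sell(price=104, qty=7): fills=none; bids=[#2:2@100] asks=[#3:7@104]
After op 4 [order #4] limit_sell(price=103, qty=10): fills=none; bids=[#2:2@100] asks=[#4:10@103 #3:7@104]
After op 5 [order #5] limit_buy(price=97, qty=7): fills=none; bids=[#2:2@100 #5:7@97] asks=[#4:10@103 #3:7@104]
After op 6 [order #6] market_buy(qty=4): fills=#6x#4:4@103; bids=[#2:2@100 #5:7@97] asks=[#4:6@103 #3:7@104]
After op 7 [order #7] limit_buy(price=100, qty=7): fills=none; bids=[#2:2@100 #7:7@100 #5:7@97] asks=[#4:6@103 #3:7@104]
After op 8 [order #8] limit_sell(price=103, qty=7): fills=none; bids=[#2:2@100 #7:7@100 #5:7@97] asks=[#4:6@103 #8:7@103 #3:7@104]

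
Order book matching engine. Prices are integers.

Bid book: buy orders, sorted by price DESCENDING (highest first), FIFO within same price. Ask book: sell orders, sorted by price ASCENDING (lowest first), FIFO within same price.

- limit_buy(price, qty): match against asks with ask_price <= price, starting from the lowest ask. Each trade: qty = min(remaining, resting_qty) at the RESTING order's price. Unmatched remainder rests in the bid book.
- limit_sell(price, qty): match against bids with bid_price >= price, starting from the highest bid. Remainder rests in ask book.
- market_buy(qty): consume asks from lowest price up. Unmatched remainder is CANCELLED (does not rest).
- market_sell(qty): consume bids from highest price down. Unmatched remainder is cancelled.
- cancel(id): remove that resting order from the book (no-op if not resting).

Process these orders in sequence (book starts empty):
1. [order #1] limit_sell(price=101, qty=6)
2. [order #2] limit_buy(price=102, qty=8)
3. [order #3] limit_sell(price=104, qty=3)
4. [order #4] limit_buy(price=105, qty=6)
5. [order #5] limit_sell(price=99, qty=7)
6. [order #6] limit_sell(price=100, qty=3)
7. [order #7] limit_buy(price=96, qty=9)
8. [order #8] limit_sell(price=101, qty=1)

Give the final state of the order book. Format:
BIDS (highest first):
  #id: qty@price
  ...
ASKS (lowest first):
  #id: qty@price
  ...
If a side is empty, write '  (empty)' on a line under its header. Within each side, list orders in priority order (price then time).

Answer: BIDS (highest first):
  #7: 9@96
ASKS (lowest first):
  #5: 2@99
  #6: 3@100
  #8: 1@101

Derivation:
After op 1 [order #1] limit_sell(price=101, qty=6): fills=none; bids=[-] asks=[#1:6@101]
After op 2 [order #2] limit_buy(price=102, qty=8): fills=#2x#1:6@101; bids=[#2:2@102] asks=[-]
After op 3 [order #3] limit_sell(price=104, qty=3): fills=none; bids=[#2:2@102] asks=[#3:3@104]
After op 4 [order #4] limit_buy(price=105, qty=6): fills=#4x#3:3@104; bids=[#4:3@105 #2:2@102] asks=[-]
After op 5 [order #5] limit_sell(price=99, qty=7): fills=#4x#5:3@105 #2x#5:2@102; bids=[-] asks=[#5:2@99]
After op 6 [order #6] limit_sell(price=100, qty=3): fills=none; bids=[-] asks=[#5:2@99 #6:3@100]
After op 7 [order #7] limit_buy(price=96, qty=9): fills=none; bids=[#7:9@96] asks=[#5:2@99 #6:3@100]
After op 8 [order #8] limit_sell(price=101, qty=1): fills=none; bids=[#7:9@96] asks=[#5:2@99 #6:3@100 #8:1@101]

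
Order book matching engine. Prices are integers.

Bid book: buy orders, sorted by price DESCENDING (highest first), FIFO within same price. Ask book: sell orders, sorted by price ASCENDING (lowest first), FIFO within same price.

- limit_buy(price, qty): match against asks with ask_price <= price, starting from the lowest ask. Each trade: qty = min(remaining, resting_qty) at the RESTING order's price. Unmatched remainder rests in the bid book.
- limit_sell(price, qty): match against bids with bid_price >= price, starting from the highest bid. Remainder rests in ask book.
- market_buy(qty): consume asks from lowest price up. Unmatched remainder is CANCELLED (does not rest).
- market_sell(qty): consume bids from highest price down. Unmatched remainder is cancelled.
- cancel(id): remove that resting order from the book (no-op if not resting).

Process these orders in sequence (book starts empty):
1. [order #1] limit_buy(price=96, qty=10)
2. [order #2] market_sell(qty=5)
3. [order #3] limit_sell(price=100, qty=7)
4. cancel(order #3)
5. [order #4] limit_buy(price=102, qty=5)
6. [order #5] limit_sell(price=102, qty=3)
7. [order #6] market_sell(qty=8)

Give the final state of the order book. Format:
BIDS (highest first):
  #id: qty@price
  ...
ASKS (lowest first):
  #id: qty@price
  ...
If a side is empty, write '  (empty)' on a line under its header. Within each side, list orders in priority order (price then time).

Answer: BIDS (highest first):
  (empty)
ASKS (lowest first):
  (empty)

Derivation:
After op 1 [order #1] limit_buy(price=96, qty=10): fills=none; bids=[#1:10@96] asks=[-]
After op 2 [order #2] market_sell(qty=5): fills=#1x#2:5@96; bids=[#1:5@96] asks=[-]
After op 3 [order #3] limit_sell(price=100, qty=7): fills=none; bids=[#1:5@96] asks=[#3:7@100]
After op 4 cancel(order #3): fills=none; bids=[#1:5@96] asks=[-]
After op 5 [order #4] limit_buy(price=102, qty=5): fills=none; bids=[#4:5@102 #1:5@96] asks=[-]
After op 6 [order #5] limit_sell(price=102, qty=3): fills=#4x#5:3@102; bids=[#4:2@102 #1:5@96] asks=[-]
After op 7 [order #6] market_sell(qty=8): fills=#4x#6:2@102 #1x#6:5@96; bids=[-] asks=[-]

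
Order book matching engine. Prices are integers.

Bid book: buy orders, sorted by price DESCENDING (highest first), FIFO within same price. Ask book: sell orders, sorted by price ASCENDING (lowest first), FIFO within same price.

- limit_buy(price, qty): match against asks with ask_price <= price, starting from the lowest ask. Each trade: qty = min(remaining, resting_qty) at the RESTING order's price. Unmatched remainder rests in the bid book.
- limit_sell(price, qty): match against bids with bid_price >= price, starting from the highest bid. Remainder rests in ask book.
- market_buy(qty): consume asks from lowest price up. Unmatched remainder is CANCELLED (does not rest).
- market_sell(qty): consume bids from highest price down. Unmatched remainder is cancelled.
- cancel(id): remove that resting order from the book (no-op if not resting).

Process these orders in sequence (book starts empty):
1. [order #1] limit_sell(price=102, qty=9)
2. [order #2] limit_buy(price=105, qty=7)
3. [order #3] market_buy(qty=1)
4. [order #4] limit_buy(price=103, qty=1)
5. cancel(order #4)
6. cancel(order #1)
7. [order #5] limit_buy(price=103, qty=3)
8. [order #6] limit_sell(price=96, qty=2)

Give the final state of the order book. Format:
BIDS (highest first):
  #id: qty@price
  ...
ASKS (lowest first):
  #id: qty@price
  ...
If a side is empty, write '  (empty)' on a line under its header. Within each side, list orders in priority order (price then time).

After op 1 [order #1] limit_sell(price=102, qty=9): fills=none; bids=[-] asks=[#1:9@102]
After op 2 [order #2] limit_buy(price=105, qty=7): fills=#2x#1:7@102; bids=[-] asks=[#1:2@102]
After op 3 [order #3] market_buy(qty=1): fills=#3x#1:1@102; bids=[-] asks=[#1:1@102]
After op 4 [order #4] limit_buy(price=103, qty=1): fills=#4x#1:1@102; bids=[-] asks=[-]
After op 5 cancel(order #4): fills=none; bids=[-] asks=[-]
After op 6 cancel(order #1): fills=none; bids=[-] asks=[-]
After op 7 [order #5] limit_buy(price=103, qty=3): fills=none; bids=[#5:3@103] asks=[-]
After op 8 [order #6] limit_sell(price=96, qty=2): fills=#5x#6:2@103; bids=[#5:1@103] asks=[-]

Answer: BIDS (highest first):
  #5: 1@103
ASKS (lowest first):
  (empty)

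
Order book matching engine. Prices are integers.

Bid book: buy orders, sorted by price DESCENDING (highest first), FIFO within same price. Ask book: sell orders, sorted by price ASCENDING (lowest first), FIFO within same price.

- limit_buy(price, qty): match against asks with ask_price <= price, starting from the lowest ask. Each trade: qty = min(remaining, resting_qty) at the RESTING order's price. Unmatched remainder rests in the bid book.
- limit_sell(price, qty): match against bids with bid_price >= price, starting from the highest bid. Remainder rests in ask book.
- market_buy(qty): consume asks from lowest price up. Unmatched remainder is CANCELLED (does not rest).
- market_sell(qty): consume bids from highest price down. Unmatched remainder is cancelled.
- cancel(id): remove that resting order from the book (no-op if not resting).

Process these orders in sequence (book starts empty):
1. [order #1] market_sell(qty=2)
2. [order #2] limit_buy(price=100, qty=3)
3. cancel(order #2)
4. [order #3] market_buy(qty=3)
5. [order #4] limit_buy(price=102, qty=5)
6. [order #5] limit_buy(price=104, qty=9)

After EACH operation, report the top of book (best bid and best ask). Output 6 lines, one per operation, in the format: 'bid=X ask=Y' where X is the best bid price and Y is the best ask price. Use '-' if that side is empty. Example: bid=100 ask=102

After op 1 [order #1] market_sell(qty=2): fills=none; bids=[-] asks=[-]
After op 2 [order #2] limit_buy(price=100, qty=3): fills=none; bids=[#2:3@100] asks=[-]
After op 3 cancel(order #2): fills=none; bids=[-] asks=[-]
After op 4 [order #3] market_buy(qty=3): fills=none; bids=[-] asks=[-]
After op 5 [order #4] limit_buy(price=102, qty=5): fills=none; bids=[#4:5@102] asks=[-]
After op 6 [order #5] limit_buy(price=104, qty=9): fills=none; bids=[#5:9@104 #4:5@102] asks=[-]

Answer: bid=- ask=-
bid=100 ask=-
bid=- ask=-
bid=- ask=-
bid=102 ask=-
bid=104 ask=-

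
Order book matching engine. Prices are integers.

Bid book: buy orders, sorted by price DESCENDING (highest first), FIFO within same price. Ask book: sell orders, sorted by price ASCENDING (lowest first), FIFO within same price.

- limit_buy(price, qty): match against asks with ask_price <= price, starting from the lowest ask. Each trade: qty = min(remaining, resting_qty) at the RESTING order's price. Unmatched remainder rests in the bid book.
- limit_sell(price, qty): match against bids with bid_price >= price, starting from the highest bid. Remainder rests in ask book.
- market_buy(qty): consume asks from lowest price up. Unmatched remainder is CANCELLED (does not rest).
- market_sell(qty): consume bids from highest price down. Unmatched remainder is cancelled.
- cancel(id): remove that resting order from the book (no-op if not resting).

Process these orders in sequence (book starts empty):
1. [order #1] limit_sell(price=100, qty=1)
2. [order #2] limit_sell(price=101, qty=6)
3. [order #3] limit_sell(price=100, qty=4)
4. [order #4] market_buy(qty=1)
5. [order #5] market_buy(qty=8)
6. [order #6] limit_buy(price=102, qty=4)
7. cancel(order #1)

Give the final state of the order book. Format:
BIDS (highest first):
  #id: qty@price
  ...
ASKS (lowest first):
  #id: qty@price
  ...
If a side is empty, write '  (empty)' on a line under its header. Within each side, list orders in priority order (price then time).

After op 1 [order #1] limit_sell(price=100, qty=1): fills=none; bids=[-] asks=[#1:1@100]
After op 2 [order #2] limit_sell(price=101, qty=6): fills=none; bids=[-] asks=[#1:1@100 #2:6@101]
After op 3 [order #3] limit_sell(price=100, qty=4): fills=none; bids=[-] asks=[#1:1@100 #3:4@100 #2:6@101]
After op 4 [order #4] market_buy(qty=1): fills=#4x#1:1@100; bids=[-] asks=[#3:4@100 #2:6@101]
After op 5 [order #5] market_buy(qty=8): fills=#5x#3:4@100 #5x#2:4@101; bids=[-] asks=[#2:2@101]
After op 6 [order #6] limit_buy(price=102, qty=4): fills=#6x#2:2@101; bids=[#6:2@102] asks=[-]
After op 7 cancel(order #1): fills=none; bids=[#6:2@102] asks=[-]

Answer: BIDS (highest first):
  #6: 2@102
ASKS (lowest first):
  (empty)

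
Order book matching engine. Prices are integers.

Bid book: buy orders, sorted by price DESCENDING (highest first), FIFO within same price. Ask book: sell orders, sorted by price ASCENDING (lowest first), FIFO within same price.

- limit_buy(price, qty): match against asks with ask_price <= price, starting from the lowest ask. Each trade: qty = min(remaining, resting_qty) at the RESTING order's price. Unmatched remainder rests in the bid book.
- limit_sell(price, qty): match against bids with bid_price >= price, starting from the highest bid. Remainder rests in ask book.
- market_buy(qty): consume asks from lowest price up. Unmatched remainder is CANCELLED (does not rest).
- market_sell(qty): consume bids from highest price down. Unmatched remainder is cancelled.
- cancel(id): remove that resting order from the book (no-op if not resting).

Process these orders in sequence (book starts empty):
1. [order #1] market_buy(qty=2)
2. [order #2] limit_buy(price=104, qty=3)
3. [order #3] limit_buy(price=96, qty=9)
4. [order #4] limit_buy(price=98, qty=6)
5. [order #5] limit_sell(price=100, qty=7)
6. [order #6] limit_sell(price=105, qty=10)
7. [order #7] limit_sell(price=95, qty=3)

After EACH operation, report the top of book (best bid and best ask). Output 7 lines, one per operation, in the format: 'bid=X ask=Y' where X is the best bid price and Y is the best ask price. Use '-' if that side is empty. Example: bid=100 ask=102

Answer: bid=- ask=-
bid=104 ask=-
bid=104 ask=-
bid=104 ask=-
bid=98 ask=100
bid=98 ask=100
bid=98 ask=100

Derivation:
After op 1 [order #1] market_buy(qty=2): fills=none; bids=[-] asks=[-]
After op 2 [order #2] limit_buy(price=104, qty=3): fills=none; bids=[#2:3@104] asks=[-]
After op 3 [order #3] limit_buy(price=96, qty=9): fills=none; bids=[#2:3@104 #3:9@96] asks=[-]
After op 4 [order #4] limit_buy(price=98, qty=6): fills=none; bids=[#2:3@104 #4:6@98 #3:9@96] asks=[-]
After op 5 [order #5] limit_sell(price=100, qty=7): fills=#2x#5:3@104; bids=[#4:6@98 #3:9@96] asks=[#5:4@100]
After op 6 [order #6] limit_sell(price=105, qty=10): fills=none; bids=[#4:6@98 #3:9@96] asks=[#5:4@100 #6:10@105]
After op 7 [order #7] limit_sell(price=95, qty=3): fills=#4x#7:3@98; bids=[#4:3@98 #3:9@96] asks=[#5:4@100 #6:10@105]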